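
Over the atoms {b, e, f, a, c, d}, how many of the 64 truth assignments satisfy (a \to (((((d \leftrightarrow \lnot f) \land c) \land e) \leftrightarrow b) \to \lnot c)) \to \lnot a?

40

Initial set: {T ((a \to (((((d \leftrightarrow \lnot f) \land c) \land e) \leftrightarrow b) \to \lnot c)) \to \lnot a)}.
T ((a \to (((((d \leftrightarrow \lnot f) \land c) \land e) \leftrightarrow b) \to \lnot c)) \to \lnot a): β-rule — branch into F (a \to (((((d \leftrightarrow \lnot f) \land c) \land e) \leftrightarrow b) \to \lnot c))  //  T \lnot a.
  branch 1 (add F (a \to (((((d \leftrightarrow \lnot f) \land c) \land e) \leftrightarrow b) \to \lnot c))):
    F (a \to (((((d \leftrightarrow \lnot f) \land c) \land e) \leftrightarrow b) \to \lnot c)): α-rule — add T a, F (((((d \leftrightarrow \lnot f) \land c) \land e) \leftrightarrow b) \to \lnot c).
    F (((((d \leftrightarrow \lnot f) \land c) \land e) \leftrightarrow b) \to \lnot c): α-rule — add T ((((d \leftrightarrow \lnot f) \land c) \land e) \leftrightarrow b), F \lnot c.
    T ((((d \leftrightarrow \lnot f) \land c) \land e) \leftrightarrow b): β-rule — branch into T (((d \leftrightarrow \lnot f) \land c) \land e), T b  //  F (((d \leftrightarrow \lnot f) \land c) \land e), F b.
      branch 1.1 (add T (((d \leftrightarrow \lnot f) \land c) \land e), T b):
        T (((d \leftrightarrow \lnot f) \land c) \land e): α-rule — add T ((d \leftrightarrow \lnot f) \land c), T e.
        T ((d \leftrightarrow \lnot f) \land c): α-rule — add T (d \leftrightarrow \lnot f), T c.
        T (d \leftrightarrow \lnot f): β-rule — branch into T d, T \lnot f  //  F d, F \lnot f.
          branch 1.1.1 (add T d, T \lnot f):
            ○ open, literals {a=true, b=true, c=true, d=true, e=true, f=false}.
          branch 1.1.2 (add F d, F \lnot f):
            ○ open, literals {a=true, b=true, c=true, d=false, e=true, f=true}.
      branch 1.2 (add F (((d \leftrightarrow \lnot f) \land c) \land e), F b):
        F (((d \leftrightarrow \lnot f) \land c) \land e): β-rule — branch into F ((d \leftrightarrow \lnot f) \land c)  //  F e.
          branch 1.2.1 (add F ((d \leftrightarrow \lnot f) \land c)):
            F ((d \leftrightarrow \lnot f) \land c): β-rule — branch into F (d \leftrightarrow \lnot f)  //  F c.
              branch 1.2.1.1 (add F (d \leftrightarrow \lnot f)):
                F (d \leftrightarrow \lnot f): β-rule — branch into T d, F \lnot f  //  F d, T \lnot f.
                  branch 1.2.1.1.1 (add T d, F \lnot f):
                    ○ open, literals {a=true, b=false, c=true, d=true, f=true}.
                  branch 1.2.1.1.2 (add F d, T \lnot f):
                    ○ open, literals {a=true, b=false, c=true, d=false, f=false}.
              branch 1.2.1.2 (add F c):
                × closes — contains both c and \lnot c.
          branch 1.2.2 (add F e):
            ○ open, literals {a=true, b=false, c=true, e=false}.
  branch 2 (add T \lnot a):
    ○ open, literals {a=false}.
1 branch closed, 6 open.
Each open branch fixes some atoms; the unmentioned ones are free. Counting distinct full assignments: branch {a=true, b=true, c=true, d=true, e=true, f=false} (none free) contributes 1 new; branch {a=true, b=true, c=true, d=false, e=true, f=true} (none free) contributes 1 new; branch {a=true, b=false, c=true, d=true, f=true} (e) contributes 2 new; branch {a=true, b=false, c=true, d=false, f=false} (e) contributes 2 new; branch {a=true, b=false, c=true, e=false} (f, d) contributes 2 new; branch {a=false} (b, e, f, c, d) contributes 32 new. Total: 40.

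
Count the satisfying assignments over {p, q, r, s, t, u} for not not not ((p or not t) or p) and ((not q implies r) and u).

Initial set: {(not not not ((p or not t) or p) and ((not q implies r) and u))}.
(not not not ((p or not t) or p) and ((not q implies r) and u)): α-rule — add not not not ((p or not t) or p), ((not q implies r) and u).
not not not ((p or not t) or p): drop double negation, giving not ((p or not t) or p).
((not q implies r) and u): α-rule — add (not q implies r), u.
not ((p or not t) or p): α-rule — add not (p or not t), not p.
not (p or not t): α-rule — add not p, not not t.
(not q implies r): β-rule — branch into not not q  //  r.
  branch 1 (add not not q):
    ○ open, literals {p=0, q=1, t=1, u=1}.
  branch 2 (add r):
    ○ open, literals {p=0, r=1, t=1, u=1}.
0 branches closed, 2 open.
Each open branch fixes some atoms; the unmentioned ones are free. Counting distinct full assignments: branch {p=0, q=1, t=1, u=1} (r, s) contributes 4 new; branch {p=0, r=1, t=1, u=1} (q, s) contributes 2 new. Total: 6.

6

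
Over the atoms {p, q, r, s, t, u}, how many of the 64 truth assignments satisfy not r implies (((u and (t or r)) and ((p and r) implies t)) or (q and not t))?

48

Initial set: {(not r implies (((u and (t or r)) and ((p and r) implies t)) or (q and not t)))}.
(not r implies (((u and (t or r)) and ((p and r) implies t)) or (q and not t))): β-rule — branch into not not r  //  (((u and (t or r)) and ((p and r) implies t)) or (q and not t)).
  branch 1 (add not not r):
    ○ open, literals {r=true}.
  branch 2 (add (((u and (t or r)) and ((p and r) implies t)) or (q and not t))):
    (((u and (t or r)) and ((p and r) implies t)) or (q and not t)): β-rule — branch into ((u and (t or r)) and ((p and r) implies t))  //  (q and not t).
      branch 2.1 (add ((u and (t or r)) and ((p and r) implies t))):
        ((u and (t or r)) and ((p and r) implies t)): α-rule — add (u and (t or r)), ((p and r) implies t).
        (u and (t or r)): α-rule — add u, (t or r).
        ((p and r) implies t): β-rule — branch into not (p and r)  //  t.
          branch 2.1.1 (add not (p and r)):
            (t or r): β-rule — branch into t  //  r.
              branch 2.1.1.1 (add t):
                not (p and r): β-rule — branch into not p  //  not r.
                  branch 2.1.1.1.1 (add not p):
                    ○ open, literals {p=false, t=true, u=true}.
                  branch 2.1.1.1.2 (add not r):
                    ○ open, literals {r=false, t=true, u=true}.
              branch 2.1.1.2 (add r):
                not (p and r): β-rule — branch into not p  //  not r.
                  branch 2.1.1.2.1 (add not p):
                    ○ open, literals {p=false, r=true, u=true}.
                  branch 2.1.1.2.2 (add not r):
                    × closes — contains both r and not r.
          branch 2.1.2 (add t):
            (t or r): β-rule — branch into t  //  r.
              branch 2.1.2.1 (add t):
                ○ open, literals {t=true, u=true}.
              branch 2.1.2.2 (add r):
                ○ open, literals {r=true, t=true, u=true}.
      branch 2.2 (add (q and not t)):
        (q and not t): α-rule — add q, not t.
        ○ open, literals {q=true, t=false}.
1 branch closed, 7 open.
Each open branch fixes some atoms; the unmentioned ones are free. Counting distinct full assignments: branch {r=true} (p, q, s, t, u) contributes 32 new; branch {p=false, t=true, u=true} (q, r, s) contributes 4 new; branch {r=false, t=true, u=true} (p, q, s) contributes 4 new; branch {p=false, r=true, u=true} (q, s, t) contributes 0 new; branch {t=true, u=true} (p, q, r, s) contributes 0 new; branch {r=true, t=true, u=true} (p, q, s) contributes 0 new; branch {q=true, t=false} (p, r, s, u) contributes 8 new. Total: 48.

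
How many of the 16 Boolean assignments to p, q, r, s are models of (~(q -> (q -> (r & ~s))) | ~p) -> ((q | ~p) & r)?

10

Initial set: {T ((~(q -> (q -> (r & ~s))) | ~p) -> ((q | ~p) & r))}.
T ((~(q -> (q -> (r & ~s))) | ~p) -> ((q | ~p) & r)): β-rule — branch into F (~(q -> (q -> (r & ~s))) | ~p)  //  T ((q | ~p) & r).
  branch 1 (add F (~(q -> (q -> (r & ~s))) | ~p)):
    F (~(q -> (q -> (r & ~s))) | ~p): α-rule — add F ~(q -> (q -> (r & ~s))), F ~p.
    F ~(q -> (q -> (r & ~s))): β-rule — branch into F q  //  T (q -> (r & ~s)).
      branch 1.1 (add F q):
        ○ open, literals {p=T, q=F}.
      branch 1.2 (add T (q -> (r & ~s))):
        T (q -> (r & ~s)): β-rule — branch into F q  //  T (r & ~s).
          branch 1.2.1 (add F q):
            ○ open, literals {p=T, q=F}.
          branch 1.2.2 (add T (r & ~s)):
            T (r & ~s): α-rule — add T r, T ~s.
            ○ open, literals {p=T, r=T, s=F}.
  branch 2 (add T ((q | ~p) & r)):
    T ((q | ~p) & r): α-rule — add T (q | ~p), T r.
    T (q | ~p): β-rule — branch into T q  //  T ~p.
      branch 2.1 (add T q):
        ○ open, literals {q=T, r=T}.
      branch 2.2 (add T ~p):
        ○ open, literals {p=F, r=T}.
0 branches closed, 5 open.
Each open branch fixes some atoms; the unmentioned ones are free. Counting distinct full assignments: branch {p=T, q=F} (r, s) contributes 4 new; branch {p=T, q=F} (r, s) contributes 0 new; branch {p=T, r=T, s=F} (q) contributes 1 new; branch {q=T, r=T} (p, s) contributes 3 new; branch {p=F, r=T} (q, s) contributes 2 new. Total: 10.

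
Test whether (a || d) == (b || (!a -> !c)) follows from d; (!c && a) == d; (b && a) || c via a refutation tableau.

Initial set: {d; ((!c && a) == d); ((b && a) || c); !((a || d) == (b || (!a -> !c)))}.
((!c && a) == d): β-rule — branch into (!c && a), d  //  !(!c && a), !d.
  branch 1 (add (!c && a), d):
    (!c && a): α-rule — add !c, a.
    ((b && a) || c): β-rule — branch into (b && a)  //  c.
      branch 1.1 (add (b && a)):
        (b && a): α-rule — add b, a.
        !((a || d) == (b || (!a -> !c))): β-rule — branch into (a || d), !(b || (!a -> !c))  //  !(a || d), (b || (!a -> !c)).
          branch 1.1.1 (add (a || d), !(b || (!a -> !c))):
            !(b || (!a -> !c)): α-rule — add !b, !(!a -> !c).
            × closes — contains both b and !b.
          branch 1.1.2 (add !(a || d), (b || (!a -> !c))):
            !(a || d): α-rule — add !a, !d.
            × closes — contains both a and !a.
      branch 1.2 (add c):
        × closes — contains both c and !c.
  branch 2 (add !(!c && a), !d):
    × closes — contains both d and !d.
All 4 branches close.
Every branch closed, so the premises entail the conclusion.

Yes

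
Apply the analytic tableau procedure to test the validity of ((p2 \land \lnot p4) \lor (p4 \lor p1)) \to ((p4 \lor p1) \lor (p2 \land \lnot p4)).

Assume the negation and expand:
Initial set: {\lnot (((p2 \land \lnot p4) \lor (p4 \lor p1)) \to ((p4 \lor p1) \lor (p2 \land \lnot p4)))}.
\lnot (((p2 \land \lnot p4) \lor (p4 \lor p1)) \to ((p4 \lor p1) \lor (p2 \land \lnot p4))): α-rule — add ((p2 \land \lnot p4) \lor (p4 \lor p1)), \lnot ((p4 \lor p1) \lor (p2 \land \lnot p4)).
\lnot ((p4 \lor p1) \lor (p2 \land \lnot p4)): α-rule — add \lnot (p4 \lor p1), \lnot (p2 \land \lnot p4).
\lnot (p4 \lor p1): α-rule — add \lnot p4, \lnot p1.
((p2 \land \lnot p4) \lor (p4 \lor p1)): β-rule — branch into (p2 \land \lnot p4)  //  (p4 \lor p1).
  branch 1 (add (p2 \land \lnot p4)):
    (p2 \land \lnot p4): α-rule — add p2, \lnot p4.
    \lnot (p2 \land \lnot p4): β-rule — branch into \lnot p2  //  \lnot \lnot p4.
      branch 1.1 (add \lnot p2):
        × closes — contains both p2 and \lnot p2.
      branch 1.2 (add \lnot \lnot p4):
        × closes — contains both p4 and \lnot p4.
  branch 2 (add (p4 \lor p1)):
    \lnot (p2 \land \lnot p4): β-rule — branch into \lnot p2  //  \lnot \lnot p4.
      branch 2.1 (add \lnot p2):
        (p4 \lor p1): β-rule — branch into p4  //  p1.
          branch 2.1.1 (add p4):
            × closes — contains both p4 and \lnot p4.
          branch 2.1.2 (add p1):
            × closes — contains both p1 and \lnot p1.
      branch 2.2 (add \lnot \lnot p4):
        × closes — contains both p4 and \lnot p4.
All 5 branches close.
Every branch closed, so the negation is unsatisfiable and the formula is valid.

Valid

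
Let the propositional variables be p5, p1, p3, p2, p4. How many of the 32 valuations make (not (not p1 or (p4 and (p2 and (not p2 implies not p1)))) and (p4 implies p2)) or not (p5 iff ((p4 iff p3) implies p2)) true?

Initial set: {T ((not (not p1 or (p4 and (p2 and (not p2 implies not p1)))) and (p4 implies p2)) or not (p5 iff ((p4 iff p3) implies p2)))}.
T ((not (not p1 or (p4 and (p2 and (not p2 implies not p1)))) and (p4 implies p2)) or not (p5 iff ((p4 iff p3) implies p2))): β-rule — branch into T (not (not p1 or (p4 and (p2 and (not p2 implies not p1)))) and (p4 implies p2))  //  T not (p5 iff ((p4 iff p3) implies p2)).
  branch 1 (add T (not (not p1 or (p4 and (p2 and (not p2 implies not p1)))) and (p4 implies p2))):
    T (not (not p1 or (p4 and (p2 and (not p2 implies not p1)))) and (p4 implies p2)): α-rule — add T not (not p1 or (p4 and (p2 and (not p2 implies not p1)))), T (p4 implies p2).
    T not (not p1 or (p4 and (p2 and (not p2 implies not p1)))): α-rule — add F not p1, F (p4 and (p2 and (not p2 implies not p1))).
    T (p4 implies p2): β-rule — branch into F p4  //  T p2.
      branch 1.1 (add F p4):
        F (p4 and (p2 and (not p2 implies not p1))): β-rule — branch into F p4  //  F (p2 and (not p2 implies not p1)).
          branch 1.1.1 (add F p4):
            ○ open, literals {p1=true, p4=false}.
          branch 1.1.2 (add F (p2 and (not p2 implies not p1))):
            F (p2 and (not p2 implies not p1)): β-rule — branch into F p2  //  F (not p2 implies not p1).
              branch 1.1.2.1 (add F p2):
                ○ open, literals {p1=true, p2=false, p4=false}.
              branch 1.1.2.2 (add F (not p2 implies not p1)):
                F (not p2 implies not p1): α-rule — add T not p2, F not p1.
                ○ open, literals {p1=true, p2=false, p4=false}.
      branch 1.2 (add T p2):
        F (p4 and (p2 and (not p2 implies not p1))): β-rule — branch into F p4  //  F (p2 and (not p2 implies not p1)).
          branch 1.2.1 (add F p4):
            ○ open, literals {p1=true, p2=true, p4=false}.
          branch 1.2.2 (add F (p2 and (not p2 implies not p1))):
            F (p2 and (not p2 implies not p1)): β-rule — branch into F p2  //  F (not p2 implies not p1).
              branch 1.2.2.1 (add F p2):
                × closes — contains both p2 and not p2.
              branch 1.2.2.2 (add F (not p2 implies not p1)):
                F (not p2 implies not p1): α-rule — add T not p2, F not p1.
                × closes — contains both p2 and not p2.
  branch 2 (add T not (p5 iff ((p4 iff p3) implies p2))):
    T not (p5 iff ((p4 iff p3) implies p2)): β-rule — branch into T p5, F ((p4 iff p3) implies p2)  //  F p5, T ((p4 iff p3) implies p2).
      branch 2.1 (add T p5, F ((p4 iff p3) implies p2)):
        F ((p4 iff p3) implies p2): α-rule — add T (p4 iff p3), F p2.
        T (p4 iff p3): β-rule — branch into T p4, T p3  //  F p4, F p3.
          branch 2.1.1 (add T p4, T p3):
            ○ open, literals {p2=false, p3=true, p4=true, p5=true}.
          branch 2.1.2 (add F p4, F p3):
            ○ open, literals {p2=false, p3=false, p4=false, p5=true}.
      branch 2.2 (add F p5, T ((p4 iff p3) implies p2)):
        T ((p4 iff p3) implies p2): β-rule — branch into F (p4 iff p3)  //  T p2.
          branch 2.2.1 (add F (p4 iff p3)):
            F (p4 iff p3): β-rule — branch into T p4, F p3  //  F p4, T p3.
              branch 2.2.1.1 (add T p4, F p3):
                ○ open, literals {p3=false, p4=true, p5=false}.
              branch 2.2.1.2 (add F p4, T p3):
                ○ open, literals {p3=true, p4=false, p5=false}.
          branch 2.2.2 (add T p2):
            ○ open, literals {p2=true, p5=false}.
2 branches closed, 9 open.
Each open branch fixes some atoms; the unmentioned ones are free. Counting distinct full assignments: branch {p1=true, p4=false} (p5, p3, p2) contributes 8 new; branch {p1=true, p2=false, p4=false} (p5, p3) contributes 0 new; branch {p1=true, p2=false, p4=false} (p5, p3) contributes 0 new; branch {p1=true, p2=true, p4=false} (p5, p3) contributes 0 new; branch {p2=false, p3=true, p4=true, p5=true} (p1) contributes 2 new; branch {p2=false, p3=false, p4=false, p5=true} (p1) contributes 1 new; branch {p3=false, p4=true, p5=false} (p1, p2) contributes 4 new; branch {p3=true, p4=false, p5=false} (p1, p2) contributes 2 new; branch {p2=true, p5=false} (p1, p3, p4) contributes 3 new. Total: 20.

20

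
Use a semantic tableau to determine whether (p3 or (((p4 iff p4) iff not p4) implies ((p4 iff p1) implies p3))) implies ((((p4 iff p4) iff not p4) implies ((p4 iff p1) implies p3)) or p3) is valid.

Valid

Assume the negation and expand:
Initial set: {F ((p3 or (((p4 iff p4) iff not p4) implies ((p4 iff p1) implies p3))) implies ((((p4 iff p4) iff not p4) implies ((p4 iff p1) implies p3)) or p3))}.
F ((p3 or (((p4 iff p4) iff not p4) implies ((p4 iff p1) implies p3))) implies ((((p4 iff p4) iff not p4) implies ((p4 iff p1) implies p3)) or p3)): α-rule — add T (p3 or (((p4 iff p4) iff not p4) implies ((p4 iff p1) implies p3))), F ((((p4 iff p4) iff not p4) implies ((p4 iff p1) implies p3)) or p3).
F ((((p4 iff p4) iff not p4) implies ((p4 iff p1) implies p3)) or p3): α-rule — add F (((p4 iff p4) iff not p4) implies ((p4 iff p1) implies p3)), F p3.
F (((p4 iff p4) iff not p4) implies ((p4 iff p1) implies p3)): α-rule — add T ((p4 iff p4) iff not p4), F ((p4 iff p1) implies p3).
F ((p4 iff p1) implies p3): α-rule — add T (p4 iff p1), F p3.
T (p3 or (((p4 iff p4) iff not p4) implies ((p4 iff p1) implies p3))): β-rule — branch into T p3  //  T (((p4 iff p4) iff not p4) implies ((p4 iff p1) implies p3)).
  branch 1 (add T p3):
    × closes — contains both p3 and not p3.
  branch 2 (add T (((p4 iff p4) iff not p4) implies ((p4 iff p1) implies p3))):
    T ((p4 iff p4) iff not p4): β-rule — branch into T (p4 iff p4), T not p4  //  F (p4 iff p4), F not p4.
      branch 2.1 (add T (p4 iff p4), T not p4):
        T (p4 iff p1): β-rule — branch into T p4, T p1  //  F p4, F p1.
          branch 2.1.1 (add T p4, T p1):
            × closes — contains both p4 and not p4.
          branch 2.1.2 (add F p4, F p1):
            T (((p4 iff p4) iff not p4) implies ((p4 iff p1) implies p3)): β-rule — branch into F ((p4 iff p4) iff not p4)  //  T ((p4 iff p1) implies p3).
              branch 2.1.2.1 (add F ((p4 iff p4) iff not p4)):
                T (p4 iff p4): β-rule — branch into T p4, T p4  //  F p4, F p4.
                  branch 2.1.2.1.1 (add T p4, T p4):
                    × closes — contains both p4 and not p4.
                  branch 2.1.2.1.2 (add F p4, F p4):
                    F ((p4 iff p4) iff not p4): β-rule — branch into T (p4 iff p4), F not p4  //  F (p4 iff p4), T not p4.
                      branch 2.1.2.1.2.1 (add T (p4 iff p4), F not p4):
                        × closes — contains both p4 and not p4.
                      branch 2.1.2.1.2.2 (add F (p4 iff p4), T not p4):
                        F (p4 iff p4): β-rule — branch into T p4, F p4  //  F p4, T p4.
                          branch 2.1.2.1.2.2.1 (add T p4, F p4):
                            × closes — contains both p4 and not p4.
                          branch 2.1.2.1.2.2.2 (add F p4, T p4):
                            × closes — contains both p4 and not p4.
              branch 2.1.2.2 (add T ((p4 iff p1) implies p3)):
                T (p4 iff p4): β-rule — branch into T p4, T p4  //  F p4, F p4.
                  branch 2.1.2.2.1 (add T p4, T p4):
                    × closes — contains both p4 and not p4.
                  branch 2.1.2.2.2 (add F p4, F p4):
                    T ((p4 iff p1) implies p3): β-rule — branch into F (p4 iff p1)  //  T p3.
                      branch 2.1.2.2.2.1 (add F (p4 iff p1)):
                        F (p4 iff p1): β-rule — branch into T p4, F p1  //  F p4, T p1.
                          branch 2.1.2.2.2.1.1 (add T p4, F p1):
                            × closes — contains both p4 and not p4.
                          branch 2.1.2.2.2.1.2 (add F p4, T p1):
                            × closes — contains both p1 and not p1.
                      branch 2.1.2.2.2.2 (add T p3):
                        × closes — contains both p3 and not p3.
      branch 2.2 (add F (p4 iff p4), F not p4):
        T (p4 iff p1): β-rule — branch into T p4, T p1  //  F p4, F p1.
          branch 2.2.1 (add T p4, T p1):
            T (((p4 iff p4) iff not p4) implies ((p4 iff p1) implies p3)): β-rule — branch into F ((p4 iff p4) iff not p4)  //  T ((p4 iff p1) implies p3).
              branch 2.2.1.1 (add F ((p4 iff p4) iff not p4)):
                F (p4 iff p4): β-rule — branch into T p4, F p4  //  F p4, T p4.
                  branch 2.2.1.1.1 (add T p4, F p4):
                    × closes — contains both p4 and not p4.
                  branch 2.2.1.1.2 (add F p4, T p4):
                    × closes — contains both p4 and not p4.
              branch 2.2.1.2 (add T ((p4 iff p1) implies p3)):
                F (p4 iff p4): β-rule — branch into T p4, F p4  //  F p4, T p4.
                  branch 2.2.1.2.1 (add T p4, F p4):
                    × closes — contains both p4 and not p4.
                  branch 2.2.1.2.2 (add F p4, T p4):
                    × closes — contains both p4 and not p4.
          branch 2.2.2 (add F p4, F p1):
            × closes — contains both p4 and not p4.
All 15 branches close.
Every branch closed, so the negation is unsatisfiable and the formula is valid.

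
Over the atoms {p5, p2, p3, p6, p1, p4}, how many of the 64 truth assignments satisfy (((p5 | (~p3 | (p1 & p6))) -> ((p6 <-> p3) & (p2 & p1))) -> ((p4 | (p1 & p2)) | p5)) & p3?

27

Initial set: {T ((((p5 | (~p3 | (p1 & p6))) -> ((p6 <-> p3) & (p2 & p1))) -> ((p4 | (p1 & p2)) | p5)) & p3)}.
T ((((p5 | (~p3 | (p1 & p6))) -> ((p6 <-> p3) & (p2 & p1))) -> ((p4 | (p1 & p2)) | p5)) & p3): α-rule — add T (((p5 | (~p3 | (p1 & p6))) -> ((p6 <-> p3) & (p2 & p1))) -> ((p4 | (p1 & p2)) | p5)), T p3.
T (((p5 | (~p3 | (p1 & p6))) -> ((p6 <-> p3) & (p2 & p1))) -> ((p4 | (p1 & p2)) | p5)): β-rule — branch into F ((p5 | (~p3 | (p1 & p6))) -> ((p6 <-> p3) & (p2 & p1)))  //  T ((p4 | (p1 & p2)) | p5).
  branch 1 (add F ((p5 | (~p3 | (p1 & p6))) -> ((p6 <-> p3) & (p2 & p1)))):
    F ((p5 | (~p3 | (p1 & p6))) -> ((p6 <-> p3) & (p2 & p1))): α-rule — add T (p5 | (~p3 | (p1 & p6))), F ((p6 <-> p3) & (p2 & p1)).
    T (p5 | (~p3 | (p1 & p6))): β-rule — branch into T p5  //  T (~p3 | (p1 & p6)).
      branch 1.1 (add T p5):
        F ((p6 <-> p3) & (p2 & p1)): β-rule — branch into F (p6 <-> p3)  //  F (p2 & p1).
          branch 1.1.1 (add F (p6 <-> p3)):
            F (p6 <-> p3): β-rule — branch into T p6, F p3  //  F p6, T p3.
              branch 1.1.1.1 (add T p6, F p3):
                × closes — contains both p3 and ~p3.
              branch 1.1.1.2 (add F p6, T p3):
                ○ open, literals {p3=true, p5=true, p6=false}.
          branch 1.1.2 (add F (p2 & p1)):
            F (p2 & p1): β-rule — branch into F p2  //  F p1.
              branch 1.1.2.1 (add F p2):
                ○ open, literals {p2=false, p3=true, p5=true}.
              branch 1.1.2.2 (add F p1):
                ○ open, literals {p1=false, p3=true, p5=true}.
      branch 1.2 (add T (~p3 | (p1 & p6))):
        F ((p6 <-> p3) & (p2 & p1)): β-rule — branch into F (p6 <-> p3)  //  F (p2 & p1).
          branch 1.2.1 (add F (p6 <-> p3)):
            T (~p3 | (p1 & p6)): β-rule — branch into T ~p3  //  T (p1 & p6).
              branch 1.2.1.1 (add T ~p3):
                × closes — contains both p3 and ~p3.
              branch 1.2.1.2 (add T (p1 & p6)):
                T (p1 & p6): α-rule — add T p1, T p6.
                F (p6 <-> p3): β-rule — branch into T p6, F p3  //  F p6, T p3.
                  branch 1.2.1.2.1 (add T p6, F p3):
                    × closes — contains both p3 and ~p3.
                  branch 1.2.1.2.2 (add F p6, T p3):
                    × closes — contains both p6 and ~p6.
          branch 1.2.2 (add F (p2 & p1)):
            T (~p3 | (p1 & p6)): β-rule — branch into T ~p3  //  T (p1 & p6).
              branch 1.2.2.1 (add T ~p3):
                × closes — contains both p3 and ~p3.
              branch 1.2.2.2 (add T (p1 & p6)):
                T (p1 & p6): α-rule — add T p1, T p6.
                F (p2 & p1): β-rule — branch into F p2  //  F p1.
                  branch 1.2.2.2.1 (add F p2):
                    ○ open, literals {p1=true, p2=false, p3=true, p6=true}.
                  branch 1.2.2.2.2 (add F p1):
                    × closes — contains both p1 and ~p1.
  branch 2 (add T ((p4 | (p1 & p2)) | p5)):
    T ((p4 | (p1 & p2)) | p5): β-rule — branch into T (p4 | (p1 & p2))  //  T p5.
      branch 2.1 (add T (p4 | (p1 & p2))):
        T (p4 | (p1 & p2)): β-rule — branch into T p4  //  T (p1 & p2).
          branch 2.1.1 (add T p4):
            ○ open, literals {p3=true, p4=true}.
          branch 2.1.2 (add T (p1 & p2)):
            T (p1 & p2): α-rule — add T p1, T p2.
            ○ open, literals {p1=true, p2=true, p3=true}.
      branch 2.2 (add T p5):
        ○ open, literals {p3=true, p5=true}.
6 branches closed, 7 open.
Each open branch fixes some atoms; the unmentioned ones are free. Counting distinct full assignments: branch {p3=true, p5=true, p6=false} (p2, p1, p4) contributes 8 new; branch {p2=false, p3=true, p5=true} (p6, p1, p4) contributes 4 new; branch {p1=false, p3=true, p5=true} (p2, p6, p4) contributes 2 new; branch {p1=true, p2=false, p3=true, p6=true} (p5, p4) contributes 2 new; branch {p3=true, p4=true} (p5, p2, p6, p1) contributes 8 new; branch {p1=true, p2=true, p3=true} (p5, p6, p4) contributes 3 new; branch {p3=true, p5=true} (p2, p6, p1, p4) contributes 0 new. Total: 27.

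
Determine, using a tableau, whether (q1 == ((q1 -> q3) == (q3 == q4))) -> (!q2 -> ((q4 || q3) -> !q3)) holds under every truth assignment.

Assume the negation and expand:
Initial set: {!((q1 == ((q1 -> q3) == (q3 == q4))) -> (!q2 -> ((q4 || q3) -> !q3)))}.
!((q1 == ((q1 -> q3) == (q3 == q4))) -> (!q2 -> ((q4 || q3) -> !q3))): α-rule — add (q1 == ((q1 -> q3) == (q3 == q4))), !(!q2 -> ((q4 || q3) -> !q3)).
!(!q2 -> ((q4 || q3) -> !q3)): α-rule — add !q2, !((q4 || q3) -> !q3).
!((q4 || q3) -> !q3): α-rule — add (q4 || q3), !!q3.
(q1 == ((q1 -> q3) == (q3 == q4))): β-rule — branch into q1, ((q1 -> q3) == (q3 == q4))  //  !q1, !((q1 -> q3) == (q3 == q4)).
  branch 1 (add q1, ((q1 -> q3) == (q3 == q4))):
    (q4 || q3): β-rule — branch into q4  //  q3.
      branch 1.1 (add q4):
        ((q1 -> q3) == (q3 == q4)): β-rule — branch into (q1 -> q3), (q3 == q4)  //  !(q1 -> q3), !(q3 == q4).
          branch 1.1.1 (add (q1 -> q3), (q3 == q4)):
            (q1 -> q3): β-rule — branch into !q1  //  q3.
              branch 1.1.1.1 (add !q1):
                × closes — contains both q1 and !q1.
              branch 1.1.1.2 (add q3):
                (q3 == q4): β-rule — branch into q3, q4  //  !q3, !q4.
                  branch 1.1.1.2.1 (add q3, q4):
                    ○ open, literals {q1=1, q2=0, q3=1, q4=1}.
                  branch 1.1.1.2.2 (add !q3, !q4):
                    × closes — contains both q3 and !q3.
          branch 1.1.2 (add !(q1 -> q3), !(q3 == q4)):
            !(q1 -> q3): α-rule — add q1, !q3.
            × closes — contains both q3 and !q3.
      branch 1.2 (add q3):
        ((q1 -> q3) == (q3 == q4)): β-rule — branch into (q1 -> q3), (q3 == q4)  //  !(q1 -> q3), !(q3 == q4).
          branch 1.2.1 (add (q1 -> q3), (q3 == q4)):
            (q1 -> q3): β-rule — branch into !q1  //  q3.
              branch 1.2.1.1 (add !q1):
                × closes — contains both q1 and !q1.
              branch 1.2.1.2 (add q3):
                (q3 == q4): β-rule — branch into q3, q4  //  !q3, !q4.
                  branch 1.2.1.2.1 (add q3, q4):
                    ○ open, literals {q1=1, q2=0, q3=1, q4=1}.
                  branch 1.2.1.2.2 (add !q3, !q4):
                    × closes — contains both q3 and !q3.
          branch 1.2.2 (add !(q1 -> q3), !(q3 == q4)):
            !(q1 -> q3): α-rule — add q1, !q3.
            × closes — contains both q3 and !q3.
  branch 2 (add !q1, !((q1 -> q3) == (q3 == q4))):
    (q4 || q3): β-rule — branch into q4  //  q3.
      branch 2.1 (add q4):
        !((q1 -> q3) == (q3 == q4)): β-rule — branch into (q1 -> q3), !(q3 == q4)  //  !(q1 -> q3), (q3 == q4).
          branch 2.1.1 (add (q1 -> q3), !(q3 == q4)):
            (q1 -> q3): β-rule — branch into !q1  //  q3.
              branch 2.1.1.1 (add !q1):
                !(q3 == q4): β-rule — branch into q3, !q4  //  !q3, q4.
                  branch 2.1.1.1.1 (add q3, !q4):
                    × closes — contains both q4 and !q4.
                  branch 2.1.1.1.2 (add !q3, q4):
                    × closes — contains both q3 and !q3.
              branch 2.1.1.2 (add q3):
                !(q3 == q4): β-rule — branch into q3, !q4  //  !q3, q4.
                  branch 2.1.1.2.1 (add q3, !q4):
                    × closes — contains both q4 and !q4.
                  branch 2.1.1.2.2 (add !q3, q4):
                    × closes — contains both q3 and !q3.
          branch 2.1.2 (add !(q1 -> q3), (q3 == q4)):
            !(q1 -> q3): α-rule — add q1, !q3.
            × closes — contains both q1 and !q1.
      branch 2.2 (add q3):
        !((q1 -> q3) == (q3 == q4)): β-rule — branch into (q1 -> q3), !(q3 == q4)  //  !(q1 -> q3), (q3 == q4).
          branch 2.2.1 (add (q1 -> q3), !(q3 == q4)):
            (q1 -> q3): β-rule — branch into !q1  //  q3.
              branch 2.2.1.1 (add !q1):
                !(q3 == q4): β-rule — branch into q3, !q4  //  !q3, q4.
                  branch 2.2.1.1.1 (add q3, !q4):
                    ○ open, literals {q1=0, q2=0, q3=1, q4=0}.
                  branch 2.2.1.1.2 (add !q3, q4):
                    × closes — contains both q3 and !q3.
              branch 2.2.1.2 (add q3):
                !(q3 == q4): β-rule — branch into q3, !q4  //  !q3, q4.
                  branch 2.2.1.2.1 (add q3, !q4):
                    ○ open, literals {q1=0, q2=0, q3=1, q4=0}.
                  branch 2.2.1.2.2 (add !q3, q4):
                    × closes — contains both q3 and !q3.
          branch 2.2.2 (add !(q1 -> q3), (q3 == q4)):
            !(q1 -> q3): α-rule — add q1, !q3.
            × closes — contains both q1 and !q1.
14 branches closed, 4 open.
An open branch gives a countermodel: q1=1, q2=0, q3=1, q4=1 (unmentioned atoms arbitrary); under it the original formula is false.

Not valid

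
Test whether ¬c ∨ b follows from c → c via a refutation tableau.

Initial set: {(c → c); ¬(¬c ∨ b)}.
¬(¬c ∨ b): α-rule — add ¬¬c, ¬b.
(c → c): β-rule — branch into ¬c  //  c.
  branch 1 (add ¬c):
    × closes — contains both c and ¬c.
  branch 2 (add c):
    ○ open, literals {b=F, c=T}.
1 branch closed, 1 open.
An open branch gives a countermodel: b=F, c=T (unmentioned atoms arbitrary); the premises hold there but the conclusion fails.

No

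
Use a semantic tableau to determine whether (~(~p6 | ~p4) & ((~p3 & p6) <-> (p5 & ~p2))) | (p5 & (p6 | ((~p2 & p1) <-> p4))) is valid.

Not valid

Assume the negation and expand:
Initial set: {~((~(~p6 | ~p4) & ((~p3 & p6) <-> (p5 & ~p2))) | (p5 & (p6 | ((~p2 & p1) <-> p4))))}.
~((~(~p6 | ~p4) & ((~p3 & p6) <-> (p5 & ~p2))) | (p5 & (p6 | ((~p2 & p1) <-> p4)))): α-rule — add ~(~(~p6 | ~p4) & ((~p3 & p6) <-> (p5 & ~p2))), ~(p5 & (p6 | ((~p2 & p1) <-> p4))).
~(~(~p6 | ~p4) & ((~p3 & p6) <-> (p5 & ~p2))): β-rule — branch into ~~(~p6 | ~p4)  //  ~((~p3 & p6) <-> (p5 & ~p2)).
  branch 1 (add ~~(~p6 | ~p4)):
    ~(p5 & (p6 | ((~p2 & p1) <-> p4))): β-rule — branch into ~p5  //  ~(p6 | ((~p2 & p1) <-> p4)).
      branch 1.1 (add ~p5):
        ~~(~p6 | ~p4): β-rule — branch into ~p6  //  ~p4.
          branch 1.1.1 (add ~p6):
            ○ open, literals {p5=0, p6=0}.
          branch 1.1.2 (add ~p4):
            ○ open, literals {p4=0, p5=0}.
      branch 1.2 (add ~(p6 | ((~p2 & p1) <-> p4))):
        ~(p6 | ((~p2 & p1) <-> p4)): α-rule — add ~p6, ~((~p2 & p1) <-> p4).
        ~~(~p6 | ~p4): β-rule — branch into ~p6  //  ~p4.
          branch 1.2.1 (add ~p6):
            ~((~p2 & p1) <-> p4): β-rule — branch into (~p2 & p1), ~p4  //  ~(~p2 & p1), p4.
              branch 1.2.1.1 (add (~p2 & p1), ~p4):
                (~p2 & p1): α-rule — add ~p2, p1.
                ○ open, literals {p1=1, p2=0, p4=0, p6=0}.
              branch 1.2.1.2 (add ~(~p2 & p1), p4):
                ~(~p2 & p1): β-rule — branch into ~~p2  //  ~p1.
                  branch 1.2.1.2.1 (add ~~p2):
                    ○ open, literals {p2=1, p4=1, p6=0}.
                  branch 1.2.1.2.2 (add ~p1):
                    ○ open, literals {p1=0, p4=1, p6=0}.
          branch 1.2.2 (add ~p4):
            ~((~p2 & p1) <-> p4): β-rule — branch into (~p2 & p1), ~p4  //  ~(~p2 & p1), p4.
              branch 1.2.2.1 (add (~p2 & p1), ~p4):
                (~p2 & p1): α-rule — add ~p2, p1.
                ○ open, literals {p1=1, p2=0, p4=0, p6=0}.
              branch 1.2.2.2 (add ~(~p2 & p1), p4):
                × closes — contains both p4 and ~p4.
  branch 2 (add ~((~p3 & p6) <-> (p5 & ~p2))):
    ~(p5 & (p6 | ((~p2 & p1) <-> p4))): β-rule — branch into ~p5  //  ~(p6 | ((~p2 & p1) <-> p4)).
      branch 2.1 (add ~p5):
        ~((~p3 & p6) <-> (p5 & ~p2)): β-rule — branch into (~p3 & p6), ~(p5 & ~p2)  //  ~(~p3 & p6), (p5 & ~p2).
          branch 2.1.1 (add (~p3 & p6), ~(p5 & ~p2)):
            (~p3 & p6): α-rule — add ~p3, p6.
            ~(p5 & ~p2): β-rule — branch into ~p5  //  ~~p2.
              branch 2.1.1.1 (add ~p5):
                ○ open, literals {p3=0, p5=0, p6=1}.
              branch 2.1.1.2 (add ~~p2):
                ○ open, literals {p2=1, p3=0, p5=0, p6=1}.
          branch 2.1.2 (add ~(~p3 & p6), (p5 & ~p2)):
            (p5 & ~p2): α-rule — add p5, ~p2.
            × closes — contains both p5 and ~p5.
      branch 2.2 (add ~(p6 | ((~p2 & p1) <-> p4))):
        ~(p6 | ((~p2 & p1) <-> p4)): α-rule — add ~p6, ~((~p2 & p1) <-> p4).
        ~((~p3 & p6) <-> (p5 & ~p2)): β-rule — branch into (~p3 & p6), ~(p5 & ~p2)  //  ~(~p3 & p6), (p5 & ~p2).
          branch 2.2.1 (add (~p3 & p6), ~(p5 & ~p2)):
            (~p3 & p6): α-rule — add ~p3, p6.
            × closes — contains both p6 and ~p6.
          branch 2.2.2 (add ~(~p3 & p6), (p5 & ~p2)):
            (p5 & ~p2): α-rule — add p5, ~p2.
            ~((~p2 & p1) <-> p4): β-rule — branch into (~p2 & p1), ~p4  //  ~(~p2 & p1), p4.
              branch 2.2.2.1 (add (~p2 & p1), ~p4):
                (~p2 & p1): α-rule — add ~p2, p1.
                ~(~p3 & p6): β-rule — branch into ~~p3  //  ~p6.
                  branch 2.2.2.1.1 (add ~~p3):
                    ○ open, literals {p1=1, p2=0, p3=1, p4=0, p5=1, p6=0}.
                  branch 2.2.2.1.2 (add ~p6):
                    ○ open, literals {p1=1, p2=0, p4=0, p5=1, p6=0}.
              branch 2.2.2.2 (add ~(~p2 & p1), p4):
                ~(~p3 & p6): β-rule — branch into ~~p3  //  ~p6.
                  branch 2.2.2.2.1 (add ~~p3):
                    ~(~p2 & p1): β-rule — branch into ~~p2  //  ~p1.
                      branch 2.2.2.2.1.1 (add ~~p2):
                        × closes — contains both p2 and ~p2.
                      branch 2.2.2.2.1.2 (add ~p1):
                        ○ open, literals {p1=0, p2=0, p3=1, p4=1, p5=1, p6=0}.
                  branch 2.2.2.2.2 (add ~p6):
                    ~(~p2 & p1): β-rule — branch into ~~p2  //  ~p1.
                      branch 2.2.2.2.2.1 (add ~~p2):
                        × closes — contains both p2 and ~p2.
                      branch 2.2.2.2.2.2 (add ~p1):
                        ○ open, literals {p1=0, p2=0, p4=1, p5=1, p6=0}.
5 branches closed, 12 open.
An open branch gives a countermodel: p5=0, p6=0 (unmentioned atoms arbitrary); under it the original formula is false.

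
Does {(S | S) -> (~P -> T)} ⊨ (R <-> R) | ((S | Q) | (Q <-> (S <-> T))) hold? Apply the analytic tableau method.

Yes

Initial set: {((S | S) -> (~P -> T)); ~((R <-> R) | ((S | Q) | (Q <-> (S <-> T))))}.
~((R <-> R) | ((S | Q) | (Q <-> (S <-> T)))): α-rule — add ~(R <-> R), ~((S | Q) | (Q <-> (S <-> T))).
~((S | Q) | (Q <-> (S <-> T))): α-rule — add ~(S | Q), ~(Q <-> (S <-> T)).
~(S | Q): α-rule — add ~S, ~Q.
((S | S) -> (~P -> T)): β-rule — branch into ~(S | S)  //  (~P -> T).
  branch 1 (add ~(S | S)):
    ~(S | S): α-rule — add ~S, ~S.
    ~(R <-> R): β-rule — branch into R, ~R  //  ~R, R.
      branch 1.1 (add R, ~R):
        × closes — contains both R and ~R.
      branch 1.2 (add ~R, R):
        × closes — contains both R and ~R.
  branch 2 (add (~P -> T)):
    ~(R <-> R): β-rule — branch into R, ~R  //  ~R, R.
      branch 2.1 (add R, ~R):
        × closes — contains both R and ~R.
      branch 2.2 (add ~R, R):
        × closes — contains both R and ~R.
All 4 branches close.
Every branch closed, so the premises entail the conclusion.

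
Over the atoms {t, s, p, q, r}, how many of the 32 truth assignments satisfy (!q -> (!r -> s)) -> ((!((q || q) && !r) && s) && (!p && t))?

Initial set: {((!q -> (!r -> s)) -> ((!((q || q) && !r) && s) && (!p && t)))}.
((!q -> (!r -> s)) -> ((!((q || q) && !r) && s) && (!p && t))): β-rule — branch into !(!q -> (!r -> s))  //  ((!((q || q) && !r) && s) && (!p && t)).
  branch 1 (add !(!q -> (!r -> s))):
    !(!q -> (!r -> s)): α-rule — add !q, !(!r -> s).
    !(!r -> s): α-rule — add !r, !s.
    ○ open, literals {q=false, r=false, s=false}.
  branch 2 (add ((!((q || q) && !r) && s) && (!p && t))):
    ((!((q || q) && !r) && s) && (!p && t)): α-rule — add (!((q || q) && !r) && s), (!p && t).
    (!((q || q) && !r) && s): α-rule — add !((q || q) && !r), s.
    (!p && t): α-rule — add !p, t.
    !((q || q) && !r): β-rule — branch into !(q || q)  //  !!r.
      branch 2.1 (add !(q || q)):
        !(q || q): α-rule — add !q, !q.
        ○ open, literals {p=false, q=false, s=true, t=true}.
      branch 2.2 (add !!r):
        ○ open, literals {p=false, r=true, s=true, t=true}.
0 branches closed, 3 open.
Each open branch fixes some atoms; the unmentioned ones are free. Counting distinct full assignments: branch {q=false, r=false, s=false} (t, p) contributes 4 new; branch {p=false, q=false, s=true, t=true} (r) contributes 2 new; branch {p=false, r=true, s=true, t=true} (q) contributes 1 new. Total: 7.

7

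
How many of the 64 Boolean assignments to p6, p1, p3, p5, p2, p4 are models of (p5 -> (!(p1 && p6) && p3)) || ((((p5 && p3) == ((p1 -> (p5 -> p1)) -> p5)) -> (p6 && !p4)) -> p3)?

Initial set: {T ((p5 -> (!(p1 && p6) && p3)) || ((((p5 && p3) == ((p1 -> (p5 -> p1)) -> p5)) -> (p6 && !p4)) -> p3))}.
T ((p5 -> (!(p1 && p6) && p3)) || ((((p5 && p3) == ((p1 -> (p5 -> p1)) -> p5)) -> (p6 && !p4)) -> p3)): β-rule — branch into T (p5 -> (!(p1 && p6) && p3))  //  T ((((p5 && p3) == ((p1 -> (p5 -> p1)) -> p5)) -> (p6 && !p4)) -> p3).
  branch 1 (add T (p5 -> (!(p1 && p6) && p3))):
    T (p5 -> (!(p1 && p6) && p3)): β-rule — branch into F p5  //  T (!(p1 && p6) && p3).
      branch 1.1 (add F p5):
        ○ open, literals {p5=false}.
      branch 1.2 (add T (!(p1 && p6) && p3)):
        T (!(p1 && p6) && p3): α-rule — add T !(p1 && p6), T p3.
        T !(p1 && p6): β-rule — branch into F p1  //  F p6.
          branch 1.2.1 (add F p1):
            ○ open, literals {p1=false, p3=true}.
          branch 1.2.2 (add F p6):
            ○ open, literals {p3=true, p6=false}.
  branch 2 (add T ((((p5 && p3) == ((p1 -> (p5 -> p1)) -> p5)) -> (p6 && !p4)) -> p3)):
    T ((((p5 && p3) == ((p1 -> (p5 -> p1)) -> p5)) -> (p6 && !p4)) -> p3): β-rule — branch into F (((p5 && p3) == ((p1 -> (p5 -> p1)) -> p5)) -> (p6 && !p4))  //  T p3.
      branch 2.1 (add F (((p5 && p3) == ((p1 -> (p5 -> p1)) -> p5)) -> (p6 && !p4))):
        F (((p5 && p3) == ((p1 -> (p5 -> p1)) -> p5)) -> (p6 && !p4)): α-rule — add T ((p5 && p3) == ((p1 -> (p5 -> p1)) -> p5)), F (p6 && !p4).
        T ((p5 && p3) == ((p1 -> (p5 -> p1)) -> p5)): β-rule — branch into T (p5 && p3), T ((p1 -> (p5 -> p1)) -> p5)  //  F (p5 && p3), F ((p1 -> (p5 -> p1)) -> p5).
          branch 2.1.1 (add T (p5 && p3), T ((p1 -> (p5 -> p1)) -> p5)):
            T (p5 && p3): α-rule — add T p5, T p3.
            F (p6 && !p4): β-rule — branch into F p6  //  F !p4.
              branch 2.1.1.1 (add F p6):
                T ((p1 -> (p5 -> p1)) -> p5): β-rule — branch into F (p1 -> (p5 -> p1))  //  T p5.
                  branch 2.1.1.1.1 (add F (p1 -> (p5 -> p1))):
                    F (p1 -> (p5 -> p1)): α-rule — add T p1, F (p5 -> p1).
                    F (p5 -> p1): α-rule — add T p5, F p1.
                    × closes — contains both p1 and !p1.
                  branch 2.1.1.1.2 (add T p5):
                    ○ open, literals {p3=true, p5=true, p6=false}.
              branch 2.1.1.2 (add F !p4):
                T ((p1 -> (p5 -> p1)) -> p5): β-rule — branch into F (p1 -> (p5 -> p1))  //  T p5.
                  branch 2.1.1.2.1 (add F (p1 -> (p5 -> p1))):
                    F (p1 -> (p5 -> p1)): α-rule — add T p1, F (p5 -> p1).
                    F (p5 -> p1): α-rule — add T p5, F p1.
                    × closes — contains both p1 and !p1.
                  branch 2.1.1.2.2 (add T p5):
                    ○ open, literals {p3=true, p4=true, p5=true}.
          branch 2.1.2 (add F (p5 && p3), F ((p1 -> (p5 -> p1)) -> p5)):
            F ((p1 -> (p5 -> p1)) -> p5): α-rule — add T (p1 -> (p5 -> p1)), F p5.
            F (p6 && !p4): β-rule — branch into F p6  //  F !p4.
              branch 2.1.2.1 (add F p6):
                F (p5 && p3): β-rule — branch into F p5  //  F p3.
                  branch 2.1.2.1.1 (add F p5):
                    T (p1 -> (p5 -> p1)): β-rule — branch into F p1  //  T (p5 -> p1).
                      branch 2.1.2.1.1.1 (add F p1):
                        ○ open, literals {p1=false, p5=false, p6=false}.
                      branch 2.1.2.1.1.2 (add T (p5 -> p1)):
                        T (p5 -> p1): β-rule — branch into F p5  //  T p1.
                          branch 2.1.2.1.1.2.1 (add F p5):
                            ○ open, literals {p5=false, p6=false}.
                          branch 2.1.2.1.1.2.2 (add T p1):
                            ○ open, literals {p1=true, p5=false, p6=false}.
                  branch 2.1.2.1.2 (add F p3):
                    T (p1 -> (p5 -> p1)): β-rule — branch into F p1  //  T (p5 -> p1).
                      branch 2.1.2.1.2.1 (add F p1):
                        ○ open, literals {p1=false, p3=false, p5=false, p6=false}.
                      branch 2.1.2.1.2.2 (add T (p5 -> p1)):
                        T (p5 -> p1): β-rule — branch into F p5  //  T p1.
                          branch 2.1.2.1.2.2.1 (add F p5):
                            ○ open, literals {p3=false, p5=false, p6=false}.
                          branch 2.1.2.1.2.2.2 (add T p1):
                            ○ open, literals {p1=true, p3=false, p5=false, p6=false}.
              branch 2.1.2.2 (add F !p4):
                F (p5 && p3): β-rule — branch into F p5  //  F p3.
                  branch 2.1.2.2.1 (add F p5):
                    T (p1 -> (p5 -> p1)): β-rule — branch into F p1  //  T (p5 -> p1).
                      branch 2.1.2.2.1.1 (add F p1):
                        ○ open, literals {p1=false, p4=true, p5=false}.
                      branch 2.1.2.2.1.2 (add T (p5 -> p1)):
                        T (p5 -> p1): β-rule — branch into F p5  //  T p1.
                          branch 2.1.2.2.1.2.1 (add F p5):
                            ○ open, literals {p4=true, p5=false}.
                          branch 2.1.2.2.1.2.2 (add T p1):
                            ○ open, literals {p1=true, p4=true, p5=false}.
                  branch 2.1.2.2.2 (add F p3):
                    T (p1 -> (p5 -> p1)): β-rule — branch into F p1  //  T (p5 -> p1).
                      branch 2.1.2.2.2.1 (add F p1):
                        ○ open, literals {p1=false, p3=false, p4=true, p5=false}.
                      branch 2.1.2.2.2.2 (add T (p5 -> p1)):
                        T (p5 -> p1): β-rule — branch into F p5  //  T p1.
                          branch 2.1.2.2.2.2.1 (add F p5):
                            ○ open, literals {p3=false, p4=true, p5=false}.
                          branch 2.1.2.2.2.2.2 (add T p1):
                            ○ open, literals {p1=true, p3=false, p4=true, p5=false}.
      branch 2.2 (add T p3):
        ○ open, literals {p3=true}.
2 branches closed, 18 open.
Each open branch fixes some atoms; the unmentioned ones are free. Counting distinct full assignments: branch {p5=false} (p6, p1, p3, p2, p4) contributes 32 new; branch {p1=false, p3=true} (p6, p5, p2, p4) contributes 8 new; branch {p3=true, p6=false} (p1, p5, p2, p4) contributes 4 new; branch {p3=true, p5=true, p6=false} (p1, p2, p4) contributes 0 new; branch {p3=true, p4=true, p5=true} (p6, p1, p2) contributes 2 new; branch {p1=false, p5=false, p6=false} (p3, p2, p4) contributes 0 new; branch {p5=false, p6=false} (p1, p3, p2, p4) contributes 0 new; branch {p1=true, p5=false, p6=false} (p3, p2, p4) contributes 0 new; branch {p1=false, p3=false, p5=false, p6=false} (p2, p4) contributes 0 new; branch {p3=false, p5=false, p6=false} (p1, p2, p4) contributes 0 new; branch {p1=true, p3=false, p5=false, p6=false} (p2, p4) contributes 0 new; branch {p1=false, p4=true, p5=false} (p6, p3, p2) contributes 0 new; branch {p4=true, p5=false} (p6, p1, p3, p2) contributes 0 new; branch {p1=true, p4=true, p5=false} (p6, p3, p2) contributes 0 new; branch {p1=false, p3=false, p4=true, p5=false} (p6, p2) contributes 0 new; branch {p3=false, p4=true, p5=false} (p6, p1, p2) contributes 0 new; branch {p1=true, p3=false, p4=true, p5=false} (p6, p2) contributes 0 new; branch {p3=true} (p6, p1, p5, p2, p4) contributes 2 new. Total: 48.

48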